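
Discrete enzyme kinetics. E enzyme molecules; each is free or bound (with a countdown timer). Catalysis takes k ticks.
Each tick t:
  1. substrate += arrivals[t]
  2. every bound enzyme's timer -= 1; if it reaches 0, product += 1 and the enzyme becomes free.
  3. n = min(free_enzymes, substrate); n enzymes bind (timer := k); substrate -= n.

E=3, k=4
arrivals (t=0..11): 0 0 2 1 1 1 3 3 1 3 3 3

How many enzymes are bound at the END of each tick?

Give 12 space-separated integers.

Answer: 0 0 2 3 3 3 3 3 3 3 3 3

Derivation:
t=0: arr=0 -> substrate=0 bound=0 product=0
t=1: arr=0 -> substrate=0 bound=0 product=0
t=2: arr=2 -> substrate=0 bound=2 product=0
t=3: arr=1 -> substrate=0 bound=3 product=0
t=4: arr=1 -> substrate=1 bound=3 product=0
t=5: arr=1 -> substrate=2 bound=3 product=0
t=6: arr=3 -> substrate=3 bound=3 product=2
t=7: arr=3 -> substrate=5 bound=3 product=3
t=8: arr=1 -> substrate=6 bound=3 product=3
t=9: arr=3 -> substrate=9 bound=3 product=3
t=10: arr=3 -> substrate=10 bound=3 product=5
t=11: arr=3 -> substrate=12 bound=3 product=6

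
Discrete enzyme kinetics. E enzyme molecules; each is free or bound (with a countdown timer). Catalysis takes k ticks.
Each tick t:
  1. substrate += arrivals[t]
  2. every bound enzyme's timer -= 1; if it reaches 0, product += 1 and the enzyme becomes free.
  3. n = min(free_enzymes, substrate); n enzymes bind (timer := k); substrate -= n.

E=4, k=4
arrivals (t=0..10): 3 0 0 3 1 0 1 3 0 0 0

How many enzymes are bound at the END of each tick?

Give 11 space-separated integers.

t=0: arr=3 -> substrate=0 bound=3 product=0
t=1: arr=0 -> substrate=0 bound=3 product=0
t=2: arr=0 -> substrate=0 bound=3 product=0
t=3: arr=3 -> substrate=2 bound=4 product=0
t=4: arr=1 -> substrate=0 bound=4 product=3
t=5: arr=0 -> substrate=0 bound=4 product=3
t=6: arr=1 -> substrate=1 bound=4 product=3
t=7: arr=3 -> substrate=3 bound=4 product=4
t=8: arr=0 -> substrate=0 bound=4 product=7
t=9: arr=0 -> substrate=0 bound=4 product=7
t=10: arr=0 -> substrate=0 bound=4 product=7

Answer: 3 3 3 4 4 4 4 4 4 4 4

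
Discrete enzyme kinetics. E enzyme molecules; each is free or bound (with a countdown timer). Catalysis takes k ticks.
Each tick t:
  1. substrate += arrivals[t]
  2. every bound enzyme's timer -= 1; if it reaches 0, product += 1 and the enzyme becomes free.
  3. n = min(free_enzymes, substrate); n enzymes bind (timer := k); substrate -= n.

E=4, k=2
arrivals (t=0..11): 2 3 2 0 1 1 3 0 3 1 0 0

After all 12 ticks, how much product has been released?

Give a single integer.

Answer: 16

Derivation:
t=0: arr=2 -> substrate=0 bound=2 product=0
t=1: arr=3 -> substrate=1 bound=4 product=0
t=2: arr=2 -> substrate=1 bound=4 product=2
t=3: arr=0 -> substrate=0 bound=3 product=4
t=4: arr=1 -> substrate=0 bound=2 product=6
t=5: arr=1 -> substrate=0 bound=2 product=7
t=6: arr=3 -> substrate=0 bound=4 product=8
t=7: arr=0 -> substrate=0 bound=3 product=9
t=8: arr=3 -> substrate=0 bound=3 product=12
t=9: arr=1 -> substrate=0 bound=4 product=12
t=10: arr=0 -> substrate=0 bound=1 product=15
t=11: arr=0 -> substrate=0 bound=0 product=16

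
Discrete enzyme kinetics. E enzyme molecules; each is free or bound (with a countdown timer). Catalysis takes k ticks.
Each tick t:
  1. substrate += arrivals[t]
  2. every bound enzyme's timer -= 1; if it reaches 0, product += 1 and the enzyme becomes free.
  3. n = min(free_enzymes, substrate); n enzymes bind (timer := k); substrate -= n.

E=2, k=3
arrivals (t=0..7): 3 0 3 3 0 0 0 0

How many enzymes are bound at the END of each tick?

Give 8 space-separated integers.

t=0: arr=3 -> substrate=1 bound=2 product=0
t=1: arr=0 -> substrate=1 bound=2 product=0
t=2: arr=3 -> substrate=4 bound=2 product=0
t=3: arr=3 -> substrate=5 bound=2 product=2
t=4: arr=0 -> substrate=5 bound=2 product=2
t=5: arr=0 -> substrate=5 bound=2 product=2
t=6: arr=0 -> substrate=3 bound=2 product=4
t=7: arr=0 -> substrate=3 bound=2 product=4

Answer: 2 2 2 2 2 2 2 2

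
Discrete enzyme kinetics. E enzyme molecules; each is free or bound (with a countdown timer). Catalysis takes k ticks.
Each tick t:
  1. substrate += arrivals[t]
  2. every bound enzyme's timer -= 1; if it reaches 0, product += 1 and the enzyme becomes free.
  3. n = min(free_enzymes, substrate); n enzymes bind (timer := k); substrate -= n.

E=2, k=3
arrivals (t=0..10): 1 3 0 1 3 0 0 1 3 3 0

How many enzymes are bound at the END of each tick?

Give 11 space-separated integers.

Answer: 1 2 2 2 2 2 2 2 2 2 2

Derivation:
t=0: arr=1 -> substrate=0 bound=1 product=0
t=1: arr=3 -> substrate=2 bound=2 product=0
t=2: arr=0 -> substrate=2 bound=2 product=0
t=3: arr=1 -> substrate=2 bound=2 product=1
t=4: arr=3 -> substrate=4 bound=2 product=2
t=5: arr=0 -> substrate=4 bound=2 product=2
t=6: arr=0 -> substrate=3 bound=2 product=3
t=7: arr=1 -> substrate=3 bound=2 product=4
t=8: arr=3 -> substrate=6 bound=2 product=4
t=9: arr=3 -> substrate=8 bound=2 product=5
t=10: arr=0 -> substrate=7 bound=2 product=6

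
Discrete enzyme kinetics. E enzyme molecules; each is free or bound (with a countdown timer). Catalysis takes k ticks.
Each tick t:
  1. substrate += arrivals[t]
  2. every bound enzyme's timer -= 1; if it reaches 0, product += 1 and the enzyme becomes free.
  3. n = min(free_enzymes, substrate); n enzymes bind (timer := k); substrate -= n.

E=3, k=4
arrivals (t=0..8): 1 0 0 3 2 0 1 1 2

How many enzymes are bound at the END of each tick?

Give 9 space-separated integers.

Answer: 1 1 1 3 3 3 3 3 3

Derivation:
t=0: arr=1 -> substrate=0 bound=1 product=0
t=1: arr=0 -> substrate=0 bound=1 product=0
t=2: arr=0 -> substrate=0 bound=1 product=0
t=3: arr=3 -> substrate=1 bound=3 product=0
t=4: arr=2 -> substrate=2 bound=3 product=1
t=5: arr=0 -> substrate=2 bound=3 product=1
t=6: arr=1 -> substrate=3 bound=3 product=1
t=7: arr=1 -> substrate=2 bound=3 product=3
t=8: arr=2 -> substrate=3 bound=3 product=4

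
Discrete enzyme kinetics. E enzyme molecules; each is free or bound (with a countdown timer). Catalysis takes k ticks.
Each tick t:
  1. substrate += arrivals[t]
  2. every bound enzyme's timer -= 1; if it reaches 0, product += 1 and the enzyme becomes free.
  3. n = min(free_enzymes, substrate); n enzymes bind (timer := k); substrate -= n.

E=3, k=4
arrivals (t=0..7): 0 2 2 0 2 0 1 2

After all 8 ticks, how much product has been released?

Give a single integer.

Answer: 3

Derivation:
t=0: arr=0 -> substrate=0 bound=0 product=0
t=1: arr=2 -> substrate=0 bound=2 product=0
t=2: arr=2 -> substrate=1 bound=3 product=0
t=3: arr=0 -> substrate=1 bound=3 product=0
t=4: arr=2 -> substrate=3 bound=3 product=0
t=5: arr=0 -> substrate=1 bound=3 product=2
t=6: arr=1 -> substrate=1 bound=3 product=3
t=7: arr=2 -> substrate=3 bound=3 product=3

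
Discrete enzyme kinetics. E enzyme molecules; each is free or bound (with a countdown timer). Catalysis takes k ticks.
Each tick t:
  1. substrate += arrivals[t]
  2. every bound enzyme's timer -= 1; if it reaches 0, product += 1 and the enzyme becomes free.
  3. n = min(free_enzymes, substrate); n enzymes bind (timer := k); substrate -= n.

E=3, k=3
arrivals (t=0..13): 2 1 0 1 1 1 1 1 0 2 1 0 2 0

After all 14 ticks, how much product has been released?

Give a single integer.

t=0: arr=2 -> substrate=0 bound=2 product=0
t=1: arr=1 -> substrate=0 bound=3 product=0
t=2: arr=0 -> substrate=0 bound=3 product=0
t=3: arr=1 -> substrate=0 bound=2 product=2
t=4: arr=1 -> substrate=0 bound=2 product=3
t=5: arr=1 -> substrate=0 bound=3 product=3
t=6: arr=1 -> substrate=0 bound=3 product=4
t=7: arr=1 -> substrate=0 bound=3 product=5
t=8: arr=0 -> substrate=0 bound=2 product=6
t=9: arr=2 -> substrate=0 bound=3 product=7
t=10: arr=1 -> substrate=0 bound=3 product=8
t=11: arr=0 -> substrate=0 bound=3 product=8
t=12: arr=2 -> substrate=0 bound=3 product=10
t=13: arr=0 -> substrate=0 bound=2 product=11

Answer: 11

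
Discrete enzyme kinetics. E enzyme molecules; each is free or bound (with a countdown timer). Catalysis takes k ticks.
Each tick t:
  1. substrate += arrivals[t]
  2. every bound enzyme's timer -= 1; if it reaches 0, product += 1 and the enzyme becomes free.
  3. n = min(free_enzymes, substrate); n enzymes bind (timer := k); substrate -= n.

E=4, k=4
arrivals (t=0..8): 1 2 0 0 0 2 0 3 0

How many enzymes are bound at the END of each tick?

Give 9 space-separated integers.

t=0: arr=1 -> substrate=0 bound=1 product=0
t=1: arr=2 -> substrate=0 bound=3 product=0
t=2: arr=0 -> substrate=0 bound=3 product=0
t=3: arr=0 -> substrate=0 bound=3 product=0
t=4: arr=0 -> substrate=0 bound=2 product=1
t=5: arr=2 -> substrate=0 bound=2 product=3
t=6: arr=0 -> substrate=0 bound=2 product=3
t=7: arr=3 -> substrate=1 bound=4 product=3
t=8: arr=0 -> substrate=1 bound=4 product=3

Answer: 1 3 3 3 2 2 2 4 4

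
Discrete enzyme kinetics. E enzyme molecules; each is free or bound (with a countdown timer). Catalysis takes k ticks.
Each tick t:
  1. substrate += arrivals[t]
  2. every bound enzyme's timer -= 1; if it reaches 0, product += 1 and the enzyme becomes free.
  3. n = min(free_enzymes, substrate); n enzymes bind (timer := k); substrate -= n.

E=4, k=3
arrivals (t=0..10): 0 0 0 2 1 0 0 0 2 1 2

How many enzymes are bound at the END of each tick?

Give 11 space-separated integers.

t=0: arr=0 -> substrate=0 bound=0 product=0
t=1: arr=0 -> substrate=0 bound=0 product=0
t=2: arr=0 -> substrate=0 bound=0 product=0
t=3: arr=2 -> substrate=0 bound=2 product=0
t=4: arr=1 -> substrate=0 bound=3 product=0
t=5: arr=0 -> substrate=0 bound=3 product=0
t=6: arr=0 -> substrate=0 bound=1 product=2
t=7: arr=0 -> substrate=0 bound=0 product=3
t=8: arr=2 -> substrate=0 bound=2 product=3
t=9: arr=1 -> substrate=0 bound=3 product=3
t=10: arr=2 -> substrate=1 bound=4 product=3

Answer: 0 0 0 2 3 3 1 0 2 3 4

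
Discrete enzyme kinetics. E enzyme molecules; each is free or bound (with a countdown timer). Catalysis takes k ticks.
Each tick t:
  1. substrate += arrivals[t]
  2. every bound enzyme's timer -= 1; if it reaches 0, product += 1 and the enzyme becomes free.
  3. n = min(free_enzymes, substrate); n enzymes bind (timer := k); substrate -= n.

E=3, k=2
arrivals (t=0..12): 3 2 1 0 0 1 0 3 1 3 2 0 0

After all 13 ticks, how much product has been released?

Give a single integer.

t=0: arr=3 -> substrate=0 bound=3 product=0
t=1: arr=2 -> substrate=2 bound=3 product=0
t=2: arr=1 -> substrate=0 bound=3 product=3
t=3: arr=0 -> substrate=0 bound=3 product=3
t=4: arr=0 -> substrate=0 bound=0 product=6
t=5: arr=1 -> substrate=0 bound=1 product=6
t=6: arr=0 -> substrate=0 bound=1 product=6
t=7: arr=3 -> substrate=0 bound=3 product=7
t=8: arr=1 -> substrate=1 bound=3 product=7
t=9: arr=3 -> substrate=1 bound=3 product=10
t=10: arr=2 -> substrate=3 bound=3 product=10
t=11: arr=0 -> substrate=0 bound=3 product=13
t=12: arr=0 -> substrate=0 bound=3 product=13

Answer: 13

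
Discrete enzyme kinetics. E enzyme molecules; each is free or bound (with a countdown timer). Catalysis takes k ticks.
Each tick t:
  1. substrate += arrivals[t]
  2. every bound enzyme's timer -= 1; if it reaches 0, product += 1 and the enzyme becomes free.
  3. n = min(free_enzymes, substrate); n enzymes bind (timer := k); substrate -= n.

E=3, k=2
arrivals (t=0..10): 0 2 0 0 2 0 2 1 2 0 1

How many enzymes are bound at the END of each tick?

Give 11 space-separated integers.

Answer: 0 2 2 0 2 2 2 3 3 2 1

Derivation:
t=0: arr=0 -> substrate=0 bound=0 product=0
t=1: arr=2 -> substrate=0 bound=2 product=0
t=2: arr=0 -> substrate=0 bound=2 product=0
t=3: arr=0 -> substrate=0 bound=0 product=2
t=4: arr=2 -> substrate=0 bound=2 product=2
t=5: arr=0 -> substrate=0 bound=2 product=2
t=6: arr=2 -> substrate=0 bound=2 product=4
t=7: arr=1 -> substrate=0 bound=3 product=4
t=8: arr=2 -> substrate=0 bound=3 product=6
t=9: arr=0 -> substrate=0 bound=2 product=7
t=10: arr=1 -> substrate=0 bound=1 product=9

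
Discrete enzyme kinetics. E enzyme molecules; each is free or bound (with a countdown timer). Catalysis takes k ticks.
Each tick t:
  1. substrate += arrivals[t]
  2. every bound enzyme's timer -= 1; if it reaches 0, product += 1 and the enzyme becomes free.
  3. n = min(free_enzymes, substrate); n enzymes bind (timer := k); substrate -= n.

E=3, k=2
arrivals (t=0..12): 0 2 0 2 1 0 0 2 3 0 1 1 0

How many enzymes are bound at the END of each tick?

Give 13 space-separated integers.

t=0: arr=0 -> substrate=0 bound=0 product=0
t=1: arr=2 -> substrate=0 bound=2 product=0
t=2: arr=0 -> substrate=0 bound=2 product=0
t=3: arr=2 -> substrate=0 bound=2 product=2
t=4: arr=1 -> substrate=0 bound=3 product=2
t=5: arr=0 -> substrate=0 bound=1 product=4
t=6: arr=0 -> substrate=0 bound=0 product=5
t=7: arr=2 -> substrate=0 bound=2 product=5
t=8: arr=3 -> substrate=2 bound=3 product=5
t=9: arr=0 -> substrate=0 bound=3 product=7
t=10: arr=1 -> substrate=0 bound=3 product=8
t=11: arr=1 -> substrate=0 bound=2 product=10
t=12: arr=0 -> substrate=0 bound=1 product=11

Answer: 0 2 2 2 3 1 0 2 3 3 3 2 1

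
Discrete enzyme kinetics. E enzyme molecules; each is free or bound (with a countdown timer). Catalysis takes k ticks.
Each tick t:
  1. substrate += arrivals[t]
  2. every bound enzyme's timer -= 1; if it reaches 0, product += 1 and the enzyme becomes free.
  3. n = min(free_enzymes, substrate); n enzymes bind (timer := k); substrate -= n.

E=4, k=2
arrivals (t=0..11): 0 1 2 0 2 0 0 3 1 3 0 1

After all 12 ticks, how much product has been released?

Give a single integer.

Answer: 12

Derivation:
t=0: arr=0 -> substrate=0 bound=0 product=0
t=1: arr=1 -> substrate=0 bound=1 product=0
t=2: arr=2 -> substrate=0 bound=3 product=0
t=3: arr=0 -> substrate=0 bound=2 product=1
t=4: arr=2 -> substrate=0 bound=2 product=3
t=5: arr=0 -> substrate=0 bound=2 product=3
t=6: arr=0 -> substrate=0 bound=0 product=5
t=7: arr=3 -> substrate=0 bound=3 product=5
t=8: arr=1 -> substrate=0 bound=4 product=5
t=9: arr=3 -> substrate=0 bound=4 product=8
t=10: arr=0 -> substrate=0 bound=3 product=9
t=11: arr=1 -> substrate=0 bound=1 product=12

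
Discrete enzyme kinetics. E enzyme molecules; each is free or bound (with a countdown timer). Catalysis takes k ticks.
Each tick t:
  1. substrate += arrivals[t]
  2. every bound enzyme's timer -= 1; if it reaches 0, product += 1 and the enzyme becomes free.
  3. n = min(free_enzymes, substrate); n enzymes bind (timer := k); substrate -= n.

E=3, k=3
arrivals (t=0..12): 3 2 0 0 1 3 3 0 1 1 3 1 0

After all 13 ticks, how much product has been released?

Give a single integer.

t=0: arr=3 -> substrate=0 bound=3 product=0
t=1: arr=2 -> substrate=2 bound=3 product=0
t=2: arr=0 -> substrate=2 bound=3 product=0
t=3: arr=0 -> substrate=0 bound=2 product=3
t=4: arr=1 -> substrate=0 bound=3 product=3
t=5: arr=3 -> substrate=3 bound=3 product=3
t=6: arr=3 -> substrate=4 bound=3 product=5
t=7: arr=0 -> substrate=3 bound=3 product=6
t=8: arr=1 -> substrate=4 bound=3 product=6
t=9: arr=1 -> substrate=3 bound=3 product=8
t=10: arr=3 -> substrate=5 bound=3 product=9
t=11: arr=1 -> substrate=6 bound=3 product=9
t=12: arr=0 -> substrate=4 bound=3 product=11

Answer: 11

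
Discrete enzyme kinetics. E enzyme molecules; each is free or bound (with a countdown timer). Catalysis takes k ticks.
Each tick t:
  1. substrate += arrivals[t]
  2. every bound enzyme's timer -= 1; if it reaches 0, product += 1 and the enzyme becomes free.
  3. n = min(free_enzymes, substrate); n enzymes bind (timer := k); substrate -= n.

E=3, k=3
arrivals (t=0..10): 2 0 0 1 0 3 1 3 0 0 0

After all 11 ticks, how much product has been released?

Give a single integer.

Answer: 6

Derivation:
t=0: arr=2 -> substrate=0 bound=2 product=0
t=1: arr=0 -> substrate=0 bound=2 product=0
t=2: arr=0 -> substrate=0 bound=2 product=0
t=3: arr=1 -> substrate=0 bound=1 product=2
t=4: arr=0 -> substrate=0 bound=1 product=2
t=5: arr=3 -> substrate=1 bound=3 product=2
t=6: arr=1 -> substrate=1 bound=3 product=3
t=7: arr=3 -> substrate=4 bound=3 product=3
t=8: arr=0 -> substrate=2 bound=3 product=5
t=9: arr=0 -> substrate=1 bound=3 product=6
t=10: arr=0 -> substrate=1 bound=3 product=6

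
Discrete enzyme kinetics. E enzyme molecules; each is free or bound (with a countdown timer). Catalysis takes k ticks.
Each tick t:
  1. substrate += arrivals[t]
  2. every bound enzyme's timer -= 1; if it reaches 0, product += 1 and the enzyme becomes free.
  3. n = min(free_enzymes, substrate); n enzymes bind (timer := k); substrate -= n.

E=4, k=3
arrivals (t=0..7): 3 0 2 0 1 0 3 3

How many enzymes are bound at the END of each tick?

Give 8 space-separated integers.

t=0: arr=3 -> substrate=0 bound=3 product=0
t=1: arr=0 -> substrate=0 bound=3 product=0
t=2: arr=2 -> substrate=1 bound=4 product=0
t=3: arr=0 -> substrate=0 bound=2 product=3
t=4: arr=1 -> substrate=0 bound=3 product=3
t=5: arr=0 -> substrate=0 bound=2 product=4
t=6: arr=3 -> substrate=0 bound=4 product=5
t=7: arr=3 -> substrate=2 bound=4 product=6

Answer: 3 3 4 2 3 2 4 4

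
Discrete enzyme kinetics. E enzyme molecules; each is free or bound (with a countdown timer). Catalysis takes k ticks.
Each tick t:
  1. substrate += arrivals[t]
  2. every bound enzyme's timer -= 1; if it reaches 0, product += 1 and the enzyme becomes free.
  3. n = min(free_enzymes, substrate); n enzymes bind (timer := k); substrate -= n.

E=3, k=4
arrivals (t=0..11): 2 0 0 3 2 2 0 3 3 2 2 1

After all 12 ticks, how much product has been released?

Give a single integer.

Answer: 6

Derivation:
t=0: arr=2 -> substrate=0 bound=2 product=0
t=1: arr=0 -> substrate=0 bound=2 product=0
t=2: arr=0 -> substrate=0 bound=2 product=0
t=3: arr=3 -> substrate=2 bound=3 product=0
t=4: arr=2 -> substrate=2 bound=3 product=2
t=5: arr=2 -> substrate=4 bound=3 product=2
t=6: arr=0 -> substrate=4 bound=3 product=2
t=7: arr=3 -> substrate=6 bound=3 product=3
t=8: arr=3 -> substrate=7 bound=3 product=5
t=9: arr=2 -> substrate=9 bound=3 product=5
t=10: arr=2 -> substrate=11 bound=3 product=5
t=11: arr=1 -> substrate=11 bound=3 product=6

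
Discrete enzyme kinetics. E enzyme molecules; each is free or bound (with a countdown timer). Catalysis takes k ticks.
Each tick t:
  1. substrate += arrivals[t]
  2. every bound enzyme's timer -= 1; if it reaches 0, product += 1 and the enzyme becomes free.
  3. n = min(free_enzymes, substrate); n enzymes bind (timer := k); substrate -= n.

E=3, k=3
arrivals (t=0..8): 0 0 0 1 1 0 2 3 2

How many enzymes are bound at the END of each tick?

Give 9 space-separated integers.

Answer: 0 0 0 1 2 2 3 3 3

Derivation:
t=0: arr=0 -> substrate=0 bound=0 product=0
t=1: arr=0 -> substrate=0 bound=0 product=0
t=2: arr=0 -> substrate=0 bound=0 product=0
t=3: arr=1 -> substrate=0 bound=1 product=0
t=4: arr=1 -> substrate=0 bound=2 product=0
t=5: arr=0 -> substrate=0 bound=2 product=0
t=6: arr=2 -> substrate=0 bound=3 product=1
t=7: arr=3 -> substrate=2 bound=3 product=2
t=8: arr=2 -> substrate=4 bound=3 product=2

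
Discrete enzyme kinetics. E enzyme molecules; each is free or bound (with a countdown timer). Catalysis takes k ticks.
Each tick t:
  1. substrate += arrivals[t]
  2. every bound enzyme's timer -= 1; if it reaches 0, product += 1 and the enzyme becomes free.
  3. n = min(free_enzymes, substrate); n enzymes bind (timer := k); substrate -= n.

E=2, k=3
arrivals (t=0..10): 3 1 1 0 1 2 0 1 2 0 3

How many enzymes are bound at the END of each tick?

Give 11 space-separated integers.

Answer: 2 2 2 2 2 2 2 2 2 2 2

Derivation:
t=0: arr=3 -> substrate=1 bound=2 product=0
t=1: arr=1 -> substrate=2 bound=2 product=0
t=2: arr=1 -> substrate=3 bound=2 product=0
t=3: arr=0 -> substrate=1 bound=2 product=2
t=4: arr=1 -> substrate=2 bound=2 product=2
t=5: arr=2 -> substrate=4 bound=2 product=2
t=6: arr=0 -> substrate=2 bound=2 product=4
t=7: arr=1 -> substrate=3 bound=2 product=4
t=8: arr=2 -> substrate=5 bound=2 product=4
t=9: arr=0 -> substrate=3 bound=2 product=6
t=10: arr=3 -> substrate=6 bound=2 product=6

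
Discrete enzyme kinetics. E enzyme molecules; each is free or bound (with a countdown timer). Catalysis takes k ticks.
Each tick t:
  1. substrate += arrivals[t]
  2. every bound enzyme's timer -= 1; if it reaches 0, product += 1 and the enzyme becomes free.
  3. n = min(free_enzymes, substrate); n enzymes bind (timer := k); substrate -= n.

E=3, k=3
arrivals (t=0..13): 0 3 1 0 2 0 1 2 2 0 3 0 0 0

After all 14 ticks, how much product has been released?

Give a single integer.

Answer: 12

Derivation:
t=0: arr=0 -> substrate=0 bound=0 product=0
t=1: arr=3 -> substrate=0 bound=3 product=0
t=2: arr=1 -> substrate=1 bound=3 product=0
t=3: arr=0 -> substrate=1 bound=3 product=0
t=4: arr=2 -> substrate=0 bound=3 product=3
t=5: arr=0 -> substrate=0 bound=3 product=3
t=6: arr=1 -> substrate=1 bound=3 product=3
t=7: arr=2 -> substrate=0 bound=3 product=6
t=8: arr=2 -> substrate=2 bound=3 product=6
t=9: arr=0 -> substrate=2 bound=3 product=6
t=10: arr=3 -> substrate=2 bound=3 product=9
t=11: arr=0 -> substrate=2 bound=3 product=9
t=12: arr=0 -> substrate=2 bound=3 product=9
t=13: arr=0 -> substrate=0 bound=2 product=12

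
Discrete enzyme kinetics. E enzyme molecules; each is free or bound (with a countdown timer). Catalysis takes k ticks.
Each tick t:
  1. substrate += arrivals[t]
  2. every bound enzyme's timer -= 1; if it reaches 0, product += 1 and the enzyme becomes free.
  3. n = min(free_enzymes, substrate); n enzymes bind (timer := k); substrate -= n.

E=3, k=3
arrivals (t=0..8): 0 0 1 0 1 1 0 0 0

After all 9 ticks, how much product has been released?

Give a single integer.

t=0: arr=0 -> substrate=0 bound=0 product=0
t=1: arr=0 -> substrate=0 bound=0 product=0
t=2: arr=1 -> substrate=0 bound=1 product=0
t=3: arr=0 -> substrate=0 bound=1 product=0
t=4: arr=1 -> substrate=0 bound=2 product=0
t=5: arr=1 -> substrate=0 bound=2 product=1
t=6: arr=0 -> substrate=0 bound=2 product=1
t=7: arr=0 -> substrate=0 bound=1 product=2
t=8: arr=0 -> substrate=0 bound=0 product=3

Answer: 3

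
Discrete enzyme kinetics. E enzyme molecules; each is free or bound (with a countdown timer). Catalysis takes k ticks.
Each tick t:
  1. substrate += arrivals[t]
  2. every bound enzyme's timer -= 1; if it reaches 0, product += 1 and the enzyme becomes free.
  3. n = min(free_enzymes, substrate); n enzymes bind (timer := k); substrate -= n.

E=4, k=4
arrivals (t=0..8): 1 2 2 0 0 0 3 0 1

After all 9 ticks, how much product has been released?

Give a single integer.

t=0: arr=1 -> substrate=0 bound=1 product=0
t=1: arr=2 -> substrate=0 bound=3 product=0
t=2: arr=2 -> substrate=1 bound=4 product=0
t=3: arr=0 -> substrate=1 bound=4 product=0
t=4: arr=0 -> substrate=0 bound=4 product=1
t=5: arr=0 -> substrate=0 bound=2 product=3
t=6: arr=3 -> substrate=0 bound=4 product=4
t=7: arr=0 -> substrate=0 bound=4 product=4
t=8: arr=1 -> substrate=0 bound=4 product=5

Answer: 5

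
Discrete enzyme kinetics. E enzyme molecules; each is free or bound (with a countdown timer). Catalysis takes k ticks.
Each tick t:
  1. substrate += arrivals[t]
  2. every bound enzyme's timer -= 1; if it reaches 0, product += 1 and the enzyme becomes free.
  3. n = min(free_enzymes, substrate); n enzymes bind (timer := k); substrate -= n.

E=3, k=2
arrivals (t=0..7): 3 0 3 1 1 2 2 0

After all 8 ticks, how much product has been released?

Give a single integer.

t=0: arr=3 -> substrate=0 bound=3 product=0
t=1: arr=0 -> substrate=0 bound=3 product=0
t=2: arr=3 -> substrate=0 bound=3 product=3
t=3: arr=1 -> substrate=1 bound=3 product=3
t=4: arr=1 -> substrate=0 bound=2 product=6
t=5: arr=2 -> substrate=1 bound=3 product=6
t=6: arr=2 -> substrate=1 bound=3 product=8
t=7: arr=0 -> substrate=0 bound=3 product=9

Answer: 9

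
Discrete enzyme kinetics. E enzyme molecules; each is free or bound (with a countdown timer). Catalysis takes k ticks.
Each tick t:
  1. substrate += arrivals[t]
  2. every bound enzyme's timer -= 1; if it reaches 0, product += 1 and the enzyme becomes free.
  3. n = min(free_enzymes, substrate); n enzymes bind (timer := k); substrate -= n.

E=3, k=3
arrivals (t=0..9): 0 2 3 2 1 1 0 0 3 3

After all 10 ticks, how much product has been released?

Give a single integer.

t=0: arr=0 -> substrate=0 bound=0 product=0
t=1: arr=2 -> substrate=0 bound=2 product=0
t=2: arr=3 -> substrate=2 bound=3 product=0
t=3: arr=2 -> substrate=4 bound=3 product=0
t=4: arr=1 -> substrate=3 bound=3 product=2
t=5: arr=1 -> substrate=3 bound=3 product=3
t=6: arr=0 -> substrate=3 bound=3 product=3
t=7: arr=0 -> substrate=1 bound=3 product=5
t=8: arr=3 -> substrate=3 bound=3 product=6
t=9: arr=3 -> substrate=6 bound=3 product=6

Answer: 6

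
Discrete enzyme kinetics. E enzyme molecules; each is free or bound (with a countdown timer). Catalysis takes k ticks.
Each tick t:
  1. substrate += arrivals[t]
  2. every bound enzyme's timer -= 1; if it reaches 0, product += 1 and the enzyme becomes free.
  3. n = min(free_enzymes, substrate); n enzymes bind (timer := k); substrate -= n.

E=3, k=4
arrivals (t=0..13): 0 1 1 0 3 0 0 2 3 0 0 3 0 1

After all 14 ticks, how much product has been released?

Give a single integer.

t=0: arr=0 -> substrate=0 bound=0 product=0
t=1: arr=1 -> substrate=0 bound=1 product=0
t=2: arr=1 -> substrate=0 bound=2 product=0
t=3: arr=0 -> substrate=0 bound=2 product=0
t=4: arr=3 -> substrate=2 bound=3 product=0
t=5: arr=0 -> substrate=1 bound=3 product=1
t=6: arr=0 -> substrate=0 bound=3 product=2
t=7: arr=2 -> substrate=2 bound=3 product=2
t=8: arr=3 -> substrate=4 bound=3 product=3
t=9: arr=0 -> substrate=3 bound=3 product=4
t=10: arr=0 -> substrate=2 bound=3 product=5
t=11: arr=3 -> substrate=5 bound=3 product=5
t=12: arr=0 -> substrate=4 bound=3 product=6
t=13: arr=1 -> substrate=4 bound=3 product=7

Answer: 7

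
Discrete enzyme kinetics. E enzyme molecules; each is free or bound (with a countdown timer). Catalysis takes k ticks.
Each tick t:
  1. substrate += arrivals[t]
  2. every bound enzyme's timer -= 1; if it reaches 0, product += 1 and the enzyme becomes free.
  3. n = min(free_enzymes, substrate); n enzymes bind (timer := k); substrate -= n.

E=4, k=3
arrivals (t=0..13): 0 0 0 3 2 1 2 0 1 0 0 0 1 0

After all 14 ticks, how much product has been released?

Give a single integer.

Answer: 9

Derivation:
t=0: arr=0 -> substrate=0 bound=0 product=0
t=1: arr=0 -> substrate=0 bound=0 product=0
t=2: arr=0 -> substrate=0 bound=0 product=0
t=3: arr=3 -> substrate=0 bound=3 product=0
t=4: arr=2 -> substrate=1 bound=4 product=0
t=5: arr=1 -> substrate=2 bound=4 product=0
t=6: arr=2 -> substrate=1 bound=4 product=3
t=7: arr=0 -> substrate=0 bound=4 product=4
t=8: arr=1 -> substrate=1 bound=4 product=4
t=9: arr=0 -> substrate=0 bound=2 product=7
t=10: arr=0 -> substrate=0 bound=1 product=8
t=11: arr=0 -> substrate=0 bound=1 product=8
t=12: arr=1 -> substrate=0 bound=1 product=9
t=13: arr=0 -> substrate=0 bound=1 product=9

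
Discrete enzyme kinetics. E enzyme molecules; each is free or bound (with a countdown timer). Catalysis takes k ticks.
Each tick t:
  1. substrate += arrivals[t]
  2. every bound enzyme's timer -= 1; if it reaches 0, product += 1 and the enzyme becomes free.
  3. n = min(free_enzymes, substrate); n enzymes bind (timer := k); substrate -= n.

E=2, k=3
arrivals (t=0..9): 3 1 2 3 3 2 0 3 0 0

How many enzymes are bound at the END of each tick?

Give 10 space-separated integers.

Answer: 2 2 2 2 2 2 2 2 2 2

Derivation:
t=0: arr=3 -> substrate=1 bound=2 product=0
t=1: arr=1 -> substrate=2 bound=2 product=0
t=2: arr=2 -> substrate=4 bound=2 product=0
t=3: arr=3 -> substrate=5 bound=2 product=2
t=4: arr=3 -> substrate=8 bound=2 product=2
t=5: arr=2 -> substrate=10 bound=2 product=2
t=6: arr=0 -> substrate=8 bound=2 product=4
t=7: arr=3 -> substrate=11 bound=2 product=4
t=8: arr=0 -> substrate=11 bound=2 product=4
t=9: arr=0 -> substrate=9 bound=2 product=6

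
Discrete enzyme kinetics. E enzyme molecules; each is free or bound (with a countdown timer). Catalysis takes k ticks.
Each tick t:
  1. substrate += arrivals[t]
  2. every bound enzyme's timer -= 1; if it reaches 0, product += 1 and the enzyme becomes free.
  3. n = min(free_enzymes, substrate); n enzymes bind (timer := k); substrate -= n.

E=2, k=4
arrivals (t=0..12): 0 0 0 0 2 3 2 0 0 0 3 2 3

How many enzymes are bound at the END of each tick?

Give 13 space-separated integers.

t=0: arr=0 -> substrate=0 bound=0 product=0
t=1: arr=0 -> substrate=0 bound=0 product=0
t=2: arr=0 -> substrate=0 bound=0 product=0
t=3: arr=0 -> substrate=0 bound=0 product=0
t=4: arr=2 -> substrate=0 bound=2 product=0
t=5: arr=3 -> substrate=3 bound=2 product=0
t=6: arr=2 -> substrate=5 bound=2 product=0
t=7: arr=0 -> substrate=5 bound=2 product=0
t=8: arr=0 -> substrate=3 bound=2 product=2
t=9: arr=0 -> substrate=3 bound=2 product=2
t=10: arr=3 -> substrate=6 bound=2 product=2
t=11: arr=2 -> substrate=8 bound=2 product=2
t=12: arr=3 -> substrate=9 bound=2 product=4

Answer: 0 0 0 0 2 2 2 2 2 2 2 2 2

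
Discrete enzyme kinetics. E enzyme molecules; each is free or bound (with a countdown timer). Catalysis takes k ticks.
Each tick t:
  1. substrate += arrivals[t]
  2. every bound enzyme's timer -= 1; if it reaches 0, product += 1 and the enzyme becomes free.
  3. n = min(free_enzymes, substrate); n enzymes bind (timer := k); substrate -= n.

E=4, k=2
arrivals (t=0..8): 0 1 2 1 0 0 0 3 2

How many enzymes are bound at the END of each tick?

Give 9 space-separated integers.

t=0: arr=0 -> substrate=0 bound=0 product=0
t=1: arr=1 -> substrate=0 bound=1 product=0
t=2: arr=2 -> substrate=0 bound=3 product=0
t=3: arr=1 -> substrate=0 bound=3 product=1
t=4: arr=0 -> substrate=0 bound=1 product=3
t=5: arr=0 -> substrate=0 bound=0 product=4
t=6: arr=0 -> substrate=0 bound=0 product=4
t=7: arr=3 -> substrate=0 bound=3 product=4
t=8: arr=2 -> substrate=1 bound=4 product=4

Answer: 0 1 3 3 1 0 0 3 4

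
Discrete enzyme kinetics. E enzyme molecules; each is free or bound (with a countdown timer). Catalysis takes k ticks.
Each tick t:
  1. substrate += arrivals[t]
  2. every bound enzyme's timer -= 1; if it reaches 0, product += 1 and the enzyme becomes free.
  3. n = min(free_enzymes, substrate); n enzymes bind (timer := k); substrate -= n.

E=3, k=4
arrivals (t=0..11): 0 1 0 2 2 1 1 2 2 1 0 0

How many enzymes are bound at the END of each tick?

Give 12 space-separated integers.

t=0: arr=0 -> substrate=0 bound=0 product=0
t=1: arr=1 -> substrate=0 bound=1 product=0
t=2: arr=0 -> substrate=0 bound=1 product=0
t=3: arr=2 -> substrate=0 bound=3 product=0
t=4: arr=2 -> substrate=2 bound=3 product=0
t=5: arr=1 -> substrate=2 bound=3 product=1
t=6: arr=1 -> substrate=3 bound=3 product=1
t=7: arr=2 -> substrate=3 bound=3 product=3
t=8: arr=2 -> substrate=5 bound=3 product=3
t=9: arr=1 -> substrate=5 bound=3 product=4
t=10: arr=0 -> substrate=5 bound=3 product=4
t=11: arr=0 -> substrate=3 bound=3 product=6

Answer: 0 1 1 3 3 3 3 3 3 3 3 3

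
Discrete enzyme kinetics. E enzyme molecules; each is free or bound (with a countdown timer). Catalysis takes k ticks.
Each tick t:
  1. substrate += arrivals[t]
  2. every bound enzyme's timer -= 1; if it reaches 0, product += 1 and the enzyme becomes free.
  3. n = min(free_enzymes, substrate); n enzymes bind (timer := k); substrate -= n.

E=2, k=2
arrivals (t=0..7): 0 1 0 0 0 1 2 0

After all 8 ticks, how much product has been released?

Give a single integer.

t=0: arr=0 -> substrate=0 bound=0 product=0
t=1: arr=1 -> substrate=0 bound=1 product=0
t=2: arr=0 -> substrate=0 bound=1 product=0
t=3: arr=0 -> substrate=0 bound=0 product=1
t=4: arr=0 -> substrate=0 bound=0 product=1
t=5: arr=1 -> substrate=0 bound=1 product=1
t=6: arr=2 -> substrate=1 bound=2 product=1
t=7: arr=0 -> substrate=0 bound=2 product=2

Answer: 2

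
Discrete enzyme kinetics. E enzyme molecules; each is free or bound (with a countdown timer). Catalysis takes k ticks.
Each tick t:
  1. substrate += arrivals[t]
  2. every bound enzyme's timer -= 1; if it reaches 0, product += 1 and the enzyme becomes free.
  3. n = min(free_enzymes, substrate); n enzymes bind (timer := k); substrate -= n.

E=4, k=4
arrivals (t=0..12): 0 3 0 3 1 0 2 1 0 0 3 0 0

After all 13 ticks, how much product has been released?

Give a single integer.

t=0: arr=0 -> substrate=0 bound=0 product=0
t=1: arr=3 -> substrate=0 bound=3 product=0
t=2: arr=0 -> substrate=0 bound=3 product=0
t=3: arr=3 -> substrate=2 bound=4 product=0
t=4: arr=1 -> substrate=3 bound=4 product=0
t=5: arr=0 -> substrate=0 bound=4 product=3
t=6: arr=2 -> substrate=2 bound=4 product=3
t=7: arr=1 -> substrate=2 bound=4 product=4
t=8: arr=0 -> substrate=2 bound=4 product=4
t=9: arr=0 -> substrate=0 bound=3 product=7
t=10: arr=3 -> substrate=2 bound=4 product=7
t=11: arr=0 -> substrate=1 bound=4 product=8
t=12: arr=0 -> substrate=1 bound=4 product=8

Answer: 8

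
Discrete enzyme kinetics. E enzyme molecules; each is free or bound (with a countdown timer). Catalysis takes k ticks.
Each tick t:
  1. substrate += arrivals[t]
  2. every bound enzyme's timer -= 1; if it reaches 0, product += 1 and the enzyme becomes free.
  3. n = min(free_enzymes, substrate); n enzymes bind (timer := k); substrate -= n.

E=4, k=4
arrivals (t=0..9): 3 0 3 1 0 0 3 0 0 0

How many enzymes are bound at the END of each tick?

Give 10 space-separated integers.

Answer: 3 3 4 4 4 4 4 4 3 3

Derivation:
t=0: arr=3 -> substrate=0 bound=3 product=0
t=1: arr=0 -> substrate=0 bound=3 product=0
t=2: arr=3 -> substrate=2 bound=4 product=0
t=3: arr=1 -> substrate=3 bound=4 product=0
t=4: arr=0 -> substrate=0 bound=4 product=3
t=5: arr=0 -> substrate=0 bound=4 product=3
t=6: arr=3 -> substrate=2 bound=4 product=4
t=7: arr=0 -> substrate=2 bound=4 product=4
t=8: arr=0 -> substrate=0 bound=3 product=7
t=9: arr=0 -> substrate=0 bound=3 product=7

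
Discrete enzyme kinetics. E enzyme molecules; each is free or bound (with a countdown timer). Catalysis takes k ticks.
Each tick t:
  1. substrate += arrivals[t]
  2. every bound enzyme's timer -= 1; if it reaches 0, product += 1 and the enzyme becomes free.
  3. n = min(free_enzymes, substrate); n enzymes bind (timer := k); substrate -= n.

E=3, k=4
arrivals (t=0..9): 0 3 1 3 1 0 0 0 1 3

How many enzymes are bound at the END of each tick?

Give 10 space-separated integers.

t=0: arr=0 -> substrate=0 bound=0 product=0
t=1: arr=3 -> substrate=0 bound=3 product=0
t=2: arr=1 -> substrate=1 bound=3 product=0
t=3: arr=3 -> substrate=4 bound=3 product=0
t=4: arr=1 -> substrate=5 bound=3 product=0
t=5: arr=0 -> substrate=2 bound=3 product=3
t=6: arr=0 -> substrate=2 bound=3 product=3
t=7: arr=0 -> substrate=2 bound=3 product=3
t=8: arr=1 -> substrate=3 bound=3 product=3
t=9: arr=3 -> substrate=3 bound=3 product=6

Answer: 0 3 3 3 3 3 3 3 3 3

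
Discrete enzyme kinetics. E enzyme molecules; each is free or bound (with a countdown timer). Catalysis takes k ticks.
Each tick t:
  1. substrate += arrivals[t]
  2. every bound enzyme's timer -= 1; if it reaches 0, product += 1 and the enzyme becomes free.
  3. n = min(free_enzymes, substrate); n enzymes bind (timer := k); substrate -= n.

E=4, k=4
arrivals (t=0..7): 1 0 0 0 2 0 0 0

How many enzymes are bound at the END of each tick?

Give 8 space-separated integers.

Answer: 1 1 1 1 2 2 2 2

Derivation:
t=0: arr=1 -> substrate=0 bound=1 product=0
t=1: arr=0 -> substrate=0 bound=1 product=0
t=2: arr=0 -> substrate=0 bound=1 product=0
t=3: arr=0 -> substrate=0 bound=1 product=0
t=4: arr=2 -> substrate=0 bound=2 product=1
t=5: arr=0 -> substrate=0 bound=2 product=1
t=6: arr=0 -> substrate=0 bound=2 product=1
t=7: arr=0 -> substrate=0 bound=2 product=1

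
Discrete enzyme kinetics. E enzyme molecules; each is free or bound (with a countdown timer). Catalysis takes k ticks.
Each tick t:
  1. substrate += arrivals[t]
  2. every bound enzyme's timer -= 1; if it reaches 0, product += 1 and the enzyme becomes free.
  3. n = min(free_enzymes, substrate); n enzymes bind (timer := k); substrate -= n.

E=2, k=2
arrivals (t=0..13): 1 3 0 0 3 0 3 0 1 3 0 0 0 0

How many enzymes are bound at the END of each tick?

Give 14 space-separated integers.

Answer: 1 2 2 2 2 2 2 2 2 2 2 2 2 2

Derivation:
t=0: arr=1 -> substrate=0 bound=1 product=0
t=1: arr=3 -> substrate=2 bound=2 product=0
t=2: arr=0 -> substrate=1 bound=2 product=1
t=3: arr=0 -> substrate=0 bound=2 product=2
t=4: arr=3 -> substrate=2 bound=2 product=3
t=5: arr=0 -> substrate=1 bound=2 product=4
t=6: arr=3 -> substrate=3 bound=2 product=5
t=7: arr=0 -> substrate=2 bound=2 product=6
t=8: arr=1 -> substrate=2 bound=2 product=7
t=9: arr=3 -> substrate=4 bound=2 product=8
t=10: arr=0 -> substrate=3 bound=2 product=9
t=11: arr=0 -> substrate=2 bound=2 product=10
t=12: arr=0 -> substrate=1 bound=2 product=11
t=13: arr=0 -> substrate=0 bound=2 product=12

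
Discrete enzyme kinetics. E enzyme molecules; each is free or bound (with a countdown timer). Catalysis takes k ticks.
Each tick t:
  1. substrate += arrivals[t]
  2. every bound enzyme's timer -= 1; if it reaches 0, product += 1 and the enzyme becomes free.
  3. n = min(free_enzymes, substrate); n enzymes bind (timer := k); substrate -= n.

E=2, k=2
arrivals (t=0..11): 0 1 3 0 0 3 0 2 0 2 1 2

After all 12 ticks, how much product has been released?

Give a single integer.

t=0: arr=0 -> substrate=0 bound=0 product=0
t=1: arr=1 -> substrate=0 bound=1 product=0
t=2: arr=3 -> substrate=2 bound=2 product=0
t=3: arr=0 -> substrate=1 bound=2 product=1
t=4: arr=0 -> substrate=0 bound=2 product=2
t=5: arr=3 -> substrate=2 bound=2 product=3
t=6: arr=0 -> substrate=1 bound=2 product=4
t=7: arr=2 -> substrate=2 bound=2 product=5
t=8: arr=0 -> substrate=1 bound=2 product=6
t=9: arr=2 -> substrate=2 bound=2 product=7
t=10: arr=1 -> substrate=2 bound=2 product=8
t=11: arr=2 -> substrate=3 bound=2 product=9

Answer: 9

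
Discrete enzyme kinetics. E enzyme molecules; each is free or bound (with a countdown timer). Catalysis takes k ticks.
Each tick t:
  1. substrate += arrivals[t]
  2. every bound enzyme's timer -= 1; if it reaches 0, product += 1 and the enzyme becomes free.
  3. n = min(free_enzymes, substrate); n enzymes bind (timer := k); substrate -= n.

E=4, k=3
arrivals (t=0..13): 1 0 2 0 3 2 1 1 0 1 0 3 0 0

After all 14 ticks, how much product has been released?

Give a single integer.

t=0: arr=1 -> substrate=0 bound=1 product=0
t=1: arr=0 -> substrate=0 bound=1 product=0
t=2: arr=2 -> substrate=0 bound=3 product=0
t=3: arr=0 -> substrate=0 bound=2 product=1
t=4: arr=3 -> substrate=1 bound=4 product=1
t=5: arr=2 -> substrate=1 bound=4 product=3
t=6: arr=1 -> substrate=2 bound=4 product=3
t=7: arr=1 -> substrate=1 bound=4 product=5
t=8: arr=0 -> substrate=0 bound=3 product=7
t=9: arr=1 -> substrate=0 bound=4 product=7
t=10: arr=0 -> substrate=0 bound=2 product=9
t=11: arr=3 -> substrate=0 bound=4 product=10
t=12: arr=0 -> substrate=0 bound=3 product=11
t=13: arr=0 -> substrate=0 bound=3 product=11

Answer: 11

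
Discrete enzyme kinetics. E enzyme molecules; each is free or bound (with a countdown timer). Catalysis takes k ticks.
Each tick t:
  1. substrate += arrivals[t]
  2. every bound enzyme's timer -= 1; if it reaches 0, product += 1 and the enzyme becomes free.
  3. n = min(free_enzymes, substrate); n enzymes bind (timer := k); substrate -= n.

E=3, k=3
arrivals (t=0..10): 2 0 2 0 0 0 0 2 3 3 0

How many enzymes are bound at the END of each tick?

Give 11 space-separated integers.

Answer: 2 2 3 2 2 1 0 2 3 3 3

Derivation:
t=0: arr=2 -> substrate=0 bound=2 product=0
t=1: arr=0 -> substrate=0 bound=2 product=0
t=2: arr=2 -> substrate=1 bound=3 product=0
t=3: arr=0 -> substrate=0 bound=2 product=2
t=4: arr=0 -> substrate=0 bound=2 product=2
t=5: arr=0 -> substrate=0 bound=1 product=3
t=6: arr=0 -> substrate=0 bound=0 product=4
t=7: arr=2 -> substrate=0 bound=2 product=4
t=8: arr=3 -> substrate=2 bound=3 product=4
t=9: arr=3 -> substrate=5 bound=3 product=4
t=10: arr=0 -> substrate=3 bound=3 product=6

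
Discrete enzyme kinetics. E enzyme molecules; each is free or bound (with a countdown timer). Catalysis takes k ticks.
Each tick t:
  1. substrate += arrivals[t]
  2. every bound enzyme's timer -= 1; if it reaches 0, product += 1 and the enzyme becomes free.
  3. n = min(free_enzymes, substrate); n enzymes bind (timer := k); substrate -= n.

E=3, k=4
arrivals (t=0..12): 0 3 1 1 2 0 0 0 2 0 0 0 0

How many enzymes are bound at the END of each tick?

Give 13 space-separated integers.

Answer: 0 3 3 3 3 3 3 3 3 3 3 3 3

Derivation:
t=0: arr=0 -> substrate=0 bound=0 product=0
t=1: arr=3 -> substrate=0 bound=3 product=0
t=2: arr=1 -> substrate=1 bound=3 product=0
t=3: arr=1 -> substrate=2 bound=3 product=0
t=4: arr=2 -> substrate=4 bound=3 product=0
t=5: arr=0 -> substrate=1 bound=3 product=3
t=6: arr=0 -> substrate=1 bound=3 product=3
t=7: arr=0 -> substrate=1 bound=3 product=3
t=8: arr=2 -> substrate=3 bound=3 product=3
t=9: arr=0 -> substrate=0 bound=3 product=6
t=10: arr=0 -> substrate=0 bound=3 product=6
t=11: arr=0 -> substrate=0 bound=3 product=6
t=12: arr=0 -> substrate=0 bound=3 product=6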